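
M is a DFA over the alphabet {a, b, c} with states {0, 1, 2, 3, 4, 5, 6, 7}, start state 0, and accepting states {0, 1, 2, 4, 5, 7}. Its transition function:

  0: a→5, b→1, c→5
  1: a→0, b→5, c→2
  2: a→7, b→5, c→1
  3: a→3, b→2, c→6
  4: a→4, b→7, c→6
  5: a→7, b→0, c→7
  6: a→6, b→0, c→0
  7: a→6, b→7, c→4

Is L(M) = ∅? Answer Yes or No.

The empty string ε is accepted: the run 0 ends in the accepting state 0.
Since at least one string is accepted, L(M) is not empty.

No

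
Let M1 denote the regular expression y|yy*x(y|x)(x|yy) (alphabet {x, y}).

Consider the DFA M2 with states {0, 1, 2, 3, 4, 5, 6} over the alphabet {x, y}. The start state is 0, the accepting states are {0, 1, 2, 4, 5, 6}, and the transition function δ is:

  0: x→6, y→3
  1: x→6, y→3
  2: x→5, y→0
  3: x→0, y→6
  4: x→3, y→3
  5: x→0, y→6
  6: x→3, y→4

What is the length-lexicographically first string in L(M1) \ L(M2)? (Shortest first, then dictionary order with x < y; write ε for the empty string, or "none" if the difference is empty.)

The string y is accepted by M1 but not by M2.
No shorter string lies in the difference, and y is the lexicographically first length-1 string in L(M1) \ L(M2).

y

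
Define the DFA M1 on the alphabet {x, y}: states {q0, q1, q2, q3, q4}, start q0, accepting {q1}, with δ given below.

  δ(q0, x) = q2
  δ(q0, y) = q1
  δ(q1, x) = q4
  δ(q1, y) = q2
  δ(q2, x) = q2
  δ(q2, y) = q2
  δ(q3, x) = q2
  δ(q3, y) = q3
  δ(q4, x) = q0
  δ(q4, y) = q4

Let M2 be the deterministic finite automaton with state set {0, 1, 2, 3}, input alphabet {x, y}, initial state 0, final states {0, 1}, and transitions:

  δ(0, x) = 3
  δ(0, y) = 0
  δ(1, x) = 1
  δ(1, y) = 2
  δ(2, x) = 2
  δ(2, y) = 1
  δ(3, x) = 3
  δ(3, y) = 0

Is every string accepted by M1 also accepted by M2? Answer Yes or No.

Exploring the product automaton M1 × M2 from the start pair (q0, 0), following both machines on each input symbol, reaches 7 state pairs: (q0, 0), (q2, 3), (q1, 0), (q2, 0), (q4, 3), (q0, 3), (q4, 0).
M1 accepts in {q1} and M2 accepts in {0, 1}. The reachable pairs whose M1-component is accepting are (q1, 0); in each of them the M2-component is accepting too, so the product for L(M1) \ L(M2) (M1-component accepting, M2-component rejecting) has no reachable accepting pair and the difference is empty.
Hence every string in L(M1) is also in L(M2).

Yes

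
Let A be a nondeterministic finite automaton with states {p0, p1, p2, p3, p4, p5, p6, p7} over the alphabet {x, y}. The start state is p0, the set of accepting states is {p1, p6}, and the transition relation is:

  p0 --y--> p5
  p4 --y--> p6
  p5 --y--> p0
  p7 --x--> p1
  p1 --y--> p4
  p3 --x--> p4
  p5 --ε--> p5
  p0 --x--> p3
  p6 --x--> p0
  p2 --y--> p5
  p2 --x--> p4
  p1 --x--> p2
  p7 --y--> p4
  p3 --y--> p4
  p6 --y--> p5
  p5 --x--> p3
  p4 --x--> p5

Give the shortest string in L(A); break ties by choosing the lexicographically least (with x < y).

A breadth-first search from p0 reaches an accepting state first via the path p0 → p3 → p4 → p6 on input xxy.
No string of length < 3 is accepted (BFS exhausts all shorter strings without reaching an accepting state), and xxy is the lexicographically least accepting string of length 3.

xxy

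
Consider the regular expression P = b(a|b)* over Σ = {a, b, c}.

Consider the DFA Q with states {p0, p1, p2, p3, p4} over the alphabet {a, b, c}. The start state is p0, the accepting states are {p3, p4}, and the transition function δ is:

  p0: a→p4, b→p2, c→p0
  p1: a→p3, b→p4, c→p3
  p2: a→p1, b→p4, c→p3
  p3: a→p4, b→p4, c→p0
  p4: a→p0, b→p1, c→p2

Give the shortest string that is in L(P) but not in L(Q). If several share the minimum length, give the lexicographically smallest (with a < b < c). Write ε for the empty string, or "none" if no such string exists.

b

The string b is accepted by P but not by Q.
No shorter string lies in the difference, and b is the lexicographically first length-1 string in L(P) \ L(Q).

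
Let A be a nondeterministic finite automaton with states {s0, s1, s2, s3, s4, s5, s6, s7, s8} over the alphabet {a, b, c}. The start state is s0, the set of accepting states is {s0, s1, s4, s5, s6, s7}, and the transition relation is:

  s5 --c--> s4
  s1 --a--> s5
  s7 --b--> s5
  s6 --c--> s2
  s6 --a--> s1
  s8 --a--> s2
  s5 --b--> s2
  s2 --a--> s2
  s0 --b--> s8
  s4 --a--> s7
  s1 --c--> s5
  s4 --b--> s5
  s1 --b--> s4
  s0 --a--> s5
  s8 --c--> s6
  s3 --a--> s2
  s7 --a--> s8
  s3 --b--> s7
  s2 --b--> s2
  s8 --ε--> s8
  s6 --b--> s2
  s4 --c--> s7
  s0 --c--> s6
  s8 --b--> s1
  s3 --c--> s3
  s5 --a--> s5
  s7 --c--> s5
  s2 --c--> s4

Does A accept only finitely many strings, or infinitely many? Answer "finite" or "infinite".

State s2 is reachable from the start and can reach an accepting state, and it lies on the cycle s2 → s2.
Traversing that cycle any number of times yields accepted strings of unbounded length, so the language is infinite.

infinite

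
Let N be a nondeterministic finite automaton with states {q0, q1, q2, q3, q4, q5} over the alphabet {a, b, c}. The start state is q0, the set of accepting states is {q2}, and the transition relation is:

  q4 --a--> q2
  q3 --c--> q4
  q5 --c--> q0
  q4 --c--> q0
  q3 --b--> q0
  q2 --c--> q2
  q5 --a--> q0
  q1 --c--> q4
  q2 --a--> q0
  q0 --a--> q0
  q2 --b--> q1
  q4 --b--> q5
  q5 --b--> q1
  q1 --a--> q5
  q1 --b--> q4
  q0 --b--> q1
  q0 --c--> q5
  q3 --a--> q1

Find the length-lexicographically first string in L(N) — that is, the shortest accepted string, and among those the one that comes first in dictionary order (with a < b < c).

bba

A breadth-first search from q0 reaches an accepting state first via the path q0 → q1 → q4 → q2 on input bba.
No string of length < 3 is accepted (BFS exhausts all shorter strings without reaching an accepting state), and bba is the lexicographically least accepting string of length 3.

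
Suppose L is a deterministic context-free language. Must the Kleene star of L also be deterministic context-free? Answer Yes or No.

No

L = {c aⁿbⁿ : n≥0} ∪ {cc aⁿb²ⁿ : n≥0} is a DCFL (the number of leading c's fixes which ratio the DPDA checks), but L* is not. Every word of L starts with c, so in a factorisation of the string cc aⁱbʲ (i≥1) into words of L each factor begins at one of the two c's: either the whole string is a single word of L (forcing j = 2i), or it splits as c · (c aⁱbʲ) with c ∈ L (take n = 0) and c aⁱbʲ ∈ L (forcing j = i). Thus L* ∩ cca⁺b* = {cc aⁿbⁿ : n≥1} ∪ {cc aⁿb²ⁿ : n≥1}. A DPDA for L* would give one for this intersection with a regular set, and, started from its configuration after reading cc, one for {aⁿbⁿ : n≥1} ∪ {aⁿb²ⁿ : n≥1}, which no deterministic PDA accepts (a DPDA for it would have a single run on aⁿb²ⁿ, accepting after the prefix aⁿbⁿ and accepting again after n more b's; an ordinary PDA that simulates it on a's and b's and, at any moment when it is accepting, may switch to reading only a fresh letter d while feeding each d to the simulation as a b, would accept aⁱbʲdᵏ (k≥1) exactly when both aⁱbʲ and aⁱbʲ⁺ᵏ are in the language, i.e. its language intersected with the regular set a*b*d⁺ would be exactly {aⁿbⁿdⁿ : n≥1} — impossible, since context-free languages are closed under intersection with regular sets and {aⁿbⁿdⁿ} is not context-free). So L* is not a DCFL.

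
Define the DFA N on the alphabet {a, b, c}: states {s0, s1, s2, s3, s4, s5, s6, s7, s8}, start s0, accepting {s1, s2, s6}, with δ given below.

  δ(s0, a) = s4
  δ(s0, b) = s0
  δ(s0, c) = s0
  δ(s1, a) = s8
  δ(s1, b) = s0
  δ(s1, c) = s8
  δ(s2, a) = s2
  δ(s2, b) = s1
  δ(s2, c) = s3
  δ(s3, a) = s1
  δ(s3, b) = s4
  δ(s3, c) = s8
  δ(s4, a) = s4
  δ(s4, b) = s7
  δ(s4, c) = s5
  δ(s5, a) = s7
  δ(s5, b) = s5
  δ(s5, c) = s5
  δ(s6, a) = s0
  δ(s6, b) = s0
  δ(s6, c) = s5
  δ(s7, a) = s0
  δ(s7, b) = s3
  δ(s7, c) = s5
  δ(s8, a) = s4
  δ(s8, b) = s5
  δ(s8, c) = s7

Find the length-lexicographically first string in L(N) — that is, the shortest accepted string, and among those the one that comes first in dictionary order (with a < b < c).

A breadth-first search from s0 reaches an accepting state first via the path s0 → s4 → s7 → s3 → s1 on input abba.
No string of length < 4 is accepted (BFS exhausts all shorter strings without reaching an accepting state), and abba is the lexicographically least accepting string of length 4.

abba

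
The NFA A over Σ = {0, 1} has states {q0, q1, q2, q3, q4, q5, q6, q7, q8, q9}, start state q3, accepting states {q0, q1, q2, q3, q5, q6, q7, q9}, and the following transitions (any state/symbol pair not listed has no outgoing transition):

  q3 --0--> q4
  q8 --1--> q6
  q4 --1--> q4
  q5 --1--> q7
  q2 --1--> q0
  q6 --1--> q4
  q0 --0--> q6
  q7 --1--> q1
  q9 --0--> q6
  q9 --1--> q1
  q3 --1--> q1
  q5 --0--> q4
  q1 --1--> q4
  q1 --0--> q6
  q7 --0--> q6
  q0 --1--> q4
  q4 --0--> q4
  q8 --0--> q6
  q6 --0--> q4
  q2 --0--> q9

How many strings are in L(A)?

The useful subgraph on states {q1, q3, q6} is acyclic, so L(A) is finite; the longest accepting path visits 3 useful states, giving maximum string length 2.
Counting accepting paths from q3 by length: 1 of length 0, 1 of length 1, 1 of length 2. Total 3.

3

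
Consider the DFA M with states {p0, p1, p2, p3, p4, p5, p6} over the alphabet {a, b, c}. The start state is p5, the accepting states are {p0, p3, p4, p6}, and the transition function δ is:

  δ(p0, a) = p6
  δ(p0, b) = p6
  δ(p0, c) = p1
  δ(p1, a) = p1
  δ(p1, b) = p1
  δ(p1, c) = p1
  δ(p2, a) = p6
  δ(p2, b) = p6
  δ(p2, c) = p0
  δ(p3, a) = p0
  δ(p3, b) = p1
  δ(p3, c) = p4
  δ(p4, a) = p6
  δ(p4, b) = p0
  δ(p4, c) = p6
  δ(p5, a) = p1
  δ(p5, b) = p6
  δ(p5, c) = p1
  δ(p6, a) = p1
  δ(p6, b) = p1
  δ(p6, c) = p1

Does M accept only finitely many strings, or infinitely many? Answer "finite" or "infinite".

The useful states (reachable from p5 and able to reach an accepting state) are {p5, p6}.
Restricted to these states the transition graph has no cycle, so every accepting path has bounded length and L is finite.

finite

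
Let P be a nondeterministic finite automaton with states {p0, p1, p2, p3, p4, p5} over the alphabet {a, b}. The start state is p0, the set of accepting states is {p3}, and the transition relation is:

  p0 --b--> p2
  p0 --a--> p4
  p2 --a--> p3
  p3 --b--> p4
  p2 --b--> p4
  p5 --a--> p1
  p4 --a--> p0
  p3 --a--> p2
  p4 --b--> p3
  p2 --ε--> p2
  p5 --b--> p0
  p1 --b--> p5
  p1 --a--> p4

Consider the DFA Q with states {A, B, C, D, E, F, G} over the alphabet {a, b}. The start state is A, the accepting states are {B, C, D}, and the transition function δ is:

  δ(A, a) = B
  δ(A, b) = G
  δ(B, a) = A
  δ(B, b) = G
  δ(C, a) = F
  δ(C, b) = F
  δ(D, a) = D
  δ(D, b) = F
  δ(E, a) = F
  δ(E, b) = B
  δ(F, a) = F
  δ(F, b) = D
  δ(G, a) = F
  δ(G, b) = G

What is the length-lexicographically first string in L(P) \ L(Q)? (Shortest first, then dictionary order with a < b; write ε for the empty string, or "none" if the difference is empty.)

ab

The string ab is accepted by P but not by Q.
No shorter string lies in the difference, and ab is the lexicographically first length-2 string in L(P) \ L(Q).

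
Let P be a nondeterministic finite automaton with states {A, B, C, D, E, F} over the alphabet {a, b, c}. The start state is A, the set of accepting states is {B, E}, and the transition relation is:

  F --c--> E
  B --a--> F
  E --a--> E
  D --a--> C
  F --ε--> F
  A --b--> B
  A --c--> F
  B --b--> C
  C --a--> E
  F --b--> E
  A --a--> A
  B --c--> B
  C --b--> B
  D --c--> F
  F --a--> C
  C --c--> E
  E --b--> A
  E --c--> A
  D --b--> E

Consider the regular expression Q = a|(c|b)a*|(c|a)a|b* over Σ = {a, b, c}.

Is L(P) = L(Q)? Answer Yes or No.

The string ab is accepted by P but rejected by Q.
So L(P) ≠ L(Q).

No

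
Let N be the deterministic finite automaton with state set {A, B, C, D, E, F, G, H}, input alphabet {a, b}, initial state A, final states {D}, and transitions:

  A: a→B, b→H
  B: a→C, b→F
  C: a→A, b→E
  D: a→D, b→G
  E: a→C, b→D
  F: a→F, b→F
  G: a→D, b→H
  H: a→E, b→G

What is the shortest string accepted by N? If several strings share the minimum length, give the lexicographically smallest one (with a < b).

bab

A breadth-first search from A reaches an accepting state first via the path A → H → E → D on input bab.
No string of length < 3 is accepted (BFS exhausts all shorter strings without reaching an accepting state), and bab is the lexicographically least accepting string of length 3.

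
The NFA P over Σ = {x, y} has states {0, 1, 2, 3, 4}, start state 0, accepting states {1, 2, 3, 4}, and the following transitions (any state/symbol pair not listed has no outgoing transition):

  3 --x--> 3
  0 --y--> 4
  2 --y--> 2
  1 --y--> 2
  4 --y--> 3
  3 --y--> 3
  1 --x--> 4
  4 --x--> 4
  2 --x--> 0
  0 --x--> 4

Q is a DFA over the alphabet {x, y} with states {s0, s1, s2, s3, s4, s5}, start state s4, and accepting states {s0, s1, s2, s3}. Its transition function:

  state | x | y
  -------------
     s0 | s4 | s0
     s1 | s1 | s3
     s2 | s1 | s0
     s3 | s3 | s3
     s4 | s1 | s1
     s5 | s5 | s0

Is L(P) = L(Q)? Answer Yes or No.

Yes

Exploring the product automaton P × Q from the start pair (0, s4), following both machines on each input symbol, reaches 3 state pairs: (0, s4), (4, s1), (3, s3).
P accepts in {1, 2, 3, 4} and Q accepts in {s0, s1, s2, s3}. In every reachable pair the two components are either both accepting — (4, s1), (3, s3) — or both non-accepting, so no string is accepted by exactly one of the machines: L(P) \ L(Q) and L(Q) \ L(P) are both empty.
Hence every string is accepted by P iff it is accepted by Q, and the two languages coincide.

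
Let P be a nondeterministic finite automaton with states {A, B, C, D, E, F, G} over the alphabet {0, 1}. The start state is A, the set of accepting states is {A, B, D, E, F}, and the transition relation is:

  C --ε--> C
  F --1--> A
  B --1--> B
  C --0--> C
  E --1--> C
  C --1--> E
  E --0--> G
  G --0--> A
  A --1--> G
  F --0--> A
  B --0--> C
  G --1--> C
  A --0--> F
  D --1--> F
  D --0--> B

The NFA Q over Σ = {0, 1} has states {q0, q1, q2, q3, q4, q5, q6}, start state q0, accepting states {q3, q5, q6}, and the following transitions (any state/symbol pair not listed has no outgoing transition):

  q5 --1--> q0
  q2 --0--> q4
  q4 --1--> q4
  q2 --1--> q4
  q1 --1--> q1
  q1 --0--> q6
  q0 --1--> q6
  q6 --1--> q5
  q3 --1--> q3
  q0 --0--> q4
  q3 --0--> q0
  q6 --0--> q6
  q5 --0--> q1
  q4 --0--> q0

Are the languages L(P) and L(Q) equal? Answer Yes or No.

The empty string ε is accepted by P but rejected by Q.
So L(P) ≠ L(Q).

No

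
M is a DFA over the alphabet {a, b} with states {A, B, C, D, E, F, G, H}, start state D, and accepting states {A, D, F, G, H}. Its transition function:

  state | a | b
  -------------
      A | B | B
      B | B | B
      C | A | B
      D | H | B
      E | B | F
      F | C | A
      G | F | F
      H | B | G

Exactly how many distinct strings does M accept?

9

The useful subgraph on states {A, C, D, F, G, H} is acyclic, so L(M) is finite; the longest accepting path visits 6 useful states, giving maximum string length 5.
Counting accepting paths from D by length: 1 of length 0, 1 of length 1, 1 of length 2, 2 of length 3, 2 of length 4, 2 of length 5. Total 9.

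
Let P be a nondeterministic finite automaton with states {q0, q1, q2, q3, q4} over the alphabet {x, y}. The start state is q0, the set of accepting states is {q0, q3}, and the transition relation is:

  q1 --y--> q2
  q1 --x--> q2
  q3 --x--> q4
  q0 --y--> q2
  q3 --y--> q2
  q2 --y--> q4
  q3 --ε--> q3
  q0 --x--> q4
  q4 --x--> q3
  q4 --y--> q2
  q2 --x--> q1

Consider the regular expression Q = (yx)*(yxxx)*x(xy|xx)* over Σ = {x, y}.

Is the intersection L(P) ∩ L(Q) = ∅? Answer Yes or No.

Converting the expression Q to a DFA (subset construction, then merging equivalent states) gives the minimal DFA with states {r0, r1, r2, r3, r4}, start state r0, accepting states {r1} and transitions r0: x→r1, y→r2; r1: x→r3, y→r4; r2: x→r0, y→r4; r3: x→r1, y→r1; r4: x→r4, y→r4.
Exploring the product automaton P × Q from the start pair (q0, r0), following both machines on each input symbol, reaches 11 state pairs: (q0, r0), (q4, r1), (q2, r2), (q3, r3), (q2, r4), (q1, r0), (q4, r4), (q2, r1), (q1, r4), (q3, r4), (q1, r3).
P accepts in {q0, q3} and Q accepts in {r1}; no reachable pair has both components accepting, so no string drives both machines to acceptance simultaneously and L(P) ∩ L(Q) = ∅.
So no string is accepted by both, and the intersection is empty.

Yes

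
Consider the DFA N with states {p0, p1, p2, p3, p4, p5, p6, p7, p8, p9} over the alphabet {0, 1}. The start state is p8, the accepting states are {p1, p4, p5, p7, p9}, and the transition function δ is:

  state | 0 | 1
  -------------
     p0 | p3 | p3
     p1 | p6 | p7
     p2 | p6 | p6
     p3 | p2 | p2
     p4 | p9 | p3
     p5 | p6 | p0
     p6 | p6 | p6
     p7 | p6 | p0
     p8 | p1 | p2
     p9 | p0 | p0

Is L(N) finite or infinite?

finite

The useful states (reachable from p8 and able to reach an accepting state) are {p1, p7, p8}.
Restricted to these states the transition graph has no cycle, so every accepting path has bounded length and L is finite.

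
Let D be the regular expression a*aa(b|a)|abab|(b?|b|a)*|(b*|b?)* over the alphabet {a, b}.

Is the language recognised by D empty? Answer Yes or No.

The empty string ε matches the expression, so it belongs to L(D).
Since L(D) contains at least one string, it is not empty.

No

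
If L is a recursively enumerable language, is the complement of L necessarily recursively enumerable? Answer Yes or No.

No

If both L and its complement were r.e., running the two recognisers in parallel would decide L, so L would be recursive; but there are r.e. languages that are not recursive (e.g. the halting problem), and their complements are therefore not r.e.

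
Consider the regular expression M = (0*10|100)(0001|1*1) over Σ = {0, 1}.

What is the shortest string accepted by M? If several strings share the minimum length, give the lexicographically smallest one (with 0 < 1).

By inspection of the expression, no string of length less than 3 matches, and 101 is the lexicographically first match of length 3.

101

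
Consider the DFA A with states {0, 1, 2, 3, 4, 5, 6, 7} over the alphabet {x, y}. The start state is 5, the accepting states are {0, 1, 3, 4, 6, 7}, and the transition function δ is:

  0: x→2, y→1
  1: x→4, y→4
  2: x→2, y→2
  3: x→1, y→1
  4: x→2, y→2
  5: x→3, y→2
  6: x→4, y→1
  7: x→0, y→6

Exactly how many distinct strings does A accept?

The useful subgraph on states {1, 3, 4, 5} is acyclic, so L(A) is finite; the longest accepting path visits 4 useful states, giving maximum string length 3.
Counting accepting paths from 5 by length: 1 of length 1, 2 of length 2, 4 of length 3. Total 7.

7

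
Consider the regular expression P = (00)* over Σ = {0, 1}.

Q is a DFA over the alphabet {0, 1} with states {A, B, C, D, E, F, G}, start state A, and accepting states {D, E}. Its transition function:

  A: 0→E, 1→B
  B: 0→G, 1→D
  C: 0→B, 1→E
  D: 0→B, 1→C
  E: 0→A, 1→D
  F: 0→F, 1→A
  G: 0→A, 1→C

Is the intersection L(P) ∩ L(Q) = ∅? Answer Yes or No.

Yes

Converting the expression P to a DFA (subset construction, then merging equivalent states) gives the minimal DFA with states {p0, p1, p2}, start state p0, accepting states {p0} and transitions p0: 0→p1, 1→p2; p1: 0→p0, 1→p2; p2: 0→p2, 1→p2.
Exploring the product automaton P × Q from the start pair (p0, A), following both machines on each input symbol, reaches 8 state pairs: (p0, A), (p1, E), (p2, B), (p2, D), (p2, G), (p2, C), (p2, A), (p2, E).
P accepts in {p0} and Q accepts in {D, E}; no reachable pair has both components accepting, so no string drives both machines to acceptance simultaneously and L(P) ∩ L(Q) = ∅.
So no string is accepted by both, and the intersection is empty.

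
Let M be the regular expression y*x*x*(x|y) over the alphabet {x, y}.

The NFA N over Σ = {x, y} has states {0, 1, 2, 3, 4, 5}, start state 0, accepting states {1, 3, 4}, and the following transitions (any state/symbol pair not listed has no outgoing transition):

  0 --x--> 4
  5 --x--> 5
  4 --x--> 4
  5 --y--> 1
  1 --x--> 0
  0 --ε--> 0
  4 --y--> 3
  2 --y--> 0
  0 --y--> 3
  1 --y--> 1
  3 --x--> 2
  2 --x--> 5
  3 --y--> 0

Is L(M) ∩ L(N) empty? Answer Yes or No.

No

The string x is accepted by both M and N.
Hence L(M) ∩ L(N) ≠ ∅.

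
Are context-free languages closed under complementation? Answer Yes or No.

CFLs are closed under union, so if they were also closed under complement they would be closed under intersection by De Morgan (L₁ ∩ L₂ is the complement of the union of the complements). But {aⁿbⁿcᵐ} ∩ {aᵐbⁿcⁿ} = {aⁿbⁿcⁿ} is not context-free although both operands are.

No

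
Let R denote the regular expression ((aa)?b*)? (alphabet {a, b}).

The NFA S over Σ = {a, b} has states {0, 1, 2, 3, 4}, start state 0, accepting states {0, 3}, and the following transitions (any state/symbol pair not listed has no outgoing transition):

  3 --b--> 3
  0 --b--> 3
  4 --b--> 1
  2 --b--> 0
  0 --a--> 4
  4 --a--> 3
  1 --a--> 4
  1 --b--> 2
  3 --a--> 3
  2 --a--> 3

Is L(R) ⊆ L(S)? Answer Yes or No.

Converting the expression R to a DFA (subset construction, then merging equivalent states) gives the minimal DFA with states {r0, r1, r2, r3}, start state r0, accepting states {r0, r2} and transitions r0: a→r1, b→r2; r1: a→r2, b→r3; r2: a→r3, b→r2; r3: a→r3, b→r3.
Exploring the product automaton R × S from the start pair (r0, 0), following both machines on each input symbol, reaches 8 state pairs: (r0, 0), (r1, 4), (r2, 3), (r3, 1), (r3, 3), (r3, 4), (r3, 2), (r3, 0).
R accepts in {r0, r2} and S accepts in {0, 3}. The reachable pairs whose R-component is accepting are (r0, 0), (r2, 3); in each of them the S-component is accepting too, so the product for L(R) \ L(S) (R-component accepting, S-component rejecting) has no reachable accepting pair and the difference is empty.
Hence every string in L(R) is also in L(S).

Yes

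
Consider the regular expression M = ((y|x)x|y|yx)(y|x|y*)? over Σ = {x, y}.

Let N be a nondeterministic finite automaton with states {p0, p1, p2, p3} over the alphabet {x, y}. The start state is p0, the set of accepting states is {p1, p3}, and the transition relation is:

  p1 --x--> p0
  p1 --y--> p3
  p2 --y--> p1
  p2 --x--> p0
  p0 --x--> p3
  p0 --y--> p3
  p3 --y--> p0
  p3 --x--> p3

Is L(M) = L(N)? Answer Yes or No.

No

The string yy is accepted by M but rejected by N.
So L(M) ≠ L(N).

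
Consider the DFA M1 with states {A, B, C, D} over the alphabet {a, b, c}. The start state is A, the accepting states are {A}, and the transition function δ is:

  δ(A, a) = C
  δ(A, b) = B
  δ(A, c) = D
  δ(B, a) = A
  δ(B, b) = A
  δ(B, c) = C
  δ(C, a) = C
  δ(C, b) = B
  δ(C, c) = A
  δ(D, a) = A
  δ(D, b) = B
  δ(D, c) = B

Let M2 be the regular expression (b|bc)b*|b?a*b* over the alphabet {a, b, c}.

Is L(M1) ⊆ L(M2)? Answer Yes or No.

The string ac is in L(M1) but not in L(M2).
So L(M1) ⊄ L(M2).

No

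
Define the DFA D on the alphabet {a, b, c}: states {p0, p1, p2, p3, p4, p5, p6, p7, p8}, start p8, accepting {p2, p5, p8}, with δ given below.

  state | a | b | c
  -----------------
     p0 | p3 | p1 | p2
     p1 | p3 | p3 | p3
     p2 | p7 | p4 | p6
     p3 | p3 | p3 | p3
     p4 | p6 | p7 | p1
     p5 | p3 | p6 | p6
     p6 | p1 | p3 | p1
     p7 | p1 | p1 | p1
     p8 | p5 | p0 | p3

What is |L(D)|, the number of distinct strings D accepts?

3

The useful subgraph on states {p0, p2, p5, p8} is acyclic, so L(D) is finite; the longest accepting path visits 3 useful states, giving maximum string length 2.
Counting accepting paths from p8 by length: 1 of length 0, 1 of length 1, 1 of length 2. Total 3.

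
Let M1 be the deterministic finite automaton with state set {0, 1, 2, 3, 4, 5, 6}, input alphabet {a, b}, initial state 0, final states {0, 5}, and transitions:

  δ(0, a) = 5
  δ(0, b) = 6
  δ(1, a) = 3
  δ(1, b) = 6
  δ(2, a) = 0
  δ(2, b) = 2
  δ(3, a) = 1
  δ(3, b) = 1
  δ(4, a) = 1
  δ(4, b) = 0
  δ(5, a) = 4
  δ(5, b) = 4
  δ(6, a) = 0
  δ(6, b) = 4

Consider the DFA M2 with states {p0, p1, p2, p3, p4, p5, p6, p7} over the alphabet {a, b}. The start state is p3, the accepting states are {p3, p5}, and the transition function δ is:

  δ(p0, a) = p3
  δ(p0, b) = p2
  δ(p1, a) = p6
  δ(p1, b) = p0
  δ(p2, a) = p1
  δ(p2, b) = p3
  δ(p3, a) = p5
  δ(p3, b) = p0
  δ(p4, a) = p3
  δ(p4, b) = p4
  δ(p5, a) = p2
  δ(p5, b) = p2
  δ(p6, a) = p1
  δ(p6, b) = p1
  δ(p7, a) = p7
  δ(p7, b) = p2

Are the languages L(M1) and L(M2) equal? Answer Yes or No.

Exploring the product automaton M1 × M2 from the start pair (0, p3), following both machines on each input symbol, reaches 6 state pairs: (0, p3), (5, p5), (6, p0), (4, p2), (1, p1), (3, p6).
M1 accepts in {0, 5} and M2 accepts in {p3, p5}. In every reachable pair the two components are either both accepting — (0, p3), (5, p5) — or both non-accepting, so no string is accepted by exactly one of the machines: L(M1) \ L(M2) and L(M2) \ L(M1) are both empty.
Hence every string is accepted by M1 iff it is accepted by M2, and the two languages coincide.

Yes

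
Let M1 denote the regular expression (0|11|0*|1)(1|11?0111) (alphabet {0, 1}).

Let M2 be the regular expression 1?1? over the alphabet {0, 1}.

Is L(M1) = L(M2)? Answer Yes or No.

The string 01 is accepted by M1 but rejected by M2.
So L(M1) ≠ L(M2).

No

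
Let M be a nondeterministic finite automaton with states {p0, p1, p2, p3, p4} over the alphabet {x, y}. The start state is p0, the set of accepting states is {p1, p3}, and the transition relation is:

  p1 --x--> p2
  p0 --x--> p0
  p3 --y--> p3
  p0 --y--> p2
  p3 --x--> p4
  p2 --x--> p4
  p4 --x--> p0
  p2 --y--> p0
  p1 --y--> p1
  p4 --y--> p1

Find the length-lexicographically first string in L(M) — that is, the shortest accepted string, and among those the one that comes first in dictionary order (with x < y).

A breadth-first search from p0 reaches an accepting state first via the path p0 → p2 → p4 → p1 on input yxy.
No string of length < 3 is accepted (BFS exhausts all shorter strings without reaching an accepting state), and yxy is the lexicographically least accepting string of length 3.

yxy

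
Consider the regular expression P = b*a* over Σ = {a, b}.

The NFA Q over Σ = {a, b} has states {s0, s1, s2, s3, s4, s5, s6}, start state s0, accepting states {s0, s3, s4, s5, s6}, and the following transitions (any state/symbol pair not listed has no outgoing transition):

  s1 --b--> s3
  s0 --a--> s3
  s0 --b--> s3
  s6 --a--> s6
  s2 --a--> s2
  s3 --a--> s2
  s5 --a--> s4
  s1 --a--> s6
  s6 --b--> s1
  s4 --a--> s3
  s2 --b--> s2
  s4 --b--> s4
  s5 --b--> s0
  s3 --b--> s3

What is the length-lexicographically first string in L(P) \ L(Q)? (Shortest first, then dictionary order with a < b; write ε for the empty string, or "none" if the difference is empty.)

aa

The string aa is accepted by P but not by Q.
No shorter string lies in the difference, and aa is the lexicographically first length-2 string in L(P) \ L(Q).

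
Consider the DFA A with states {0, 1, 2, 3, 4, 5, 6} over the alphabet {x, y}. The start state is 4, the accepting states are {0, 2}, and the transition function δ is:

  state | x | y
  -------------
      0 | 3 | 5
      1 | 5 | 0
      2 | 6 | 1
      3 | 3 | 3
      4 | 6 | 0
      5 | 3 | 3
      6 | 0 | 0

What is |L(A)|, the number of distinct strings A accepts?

The useful subgraph on states {0, 4, 6} is acyclic, so L(A) is finite; the longest accepting path visits 3 useful states, giving maximum string length 2.
Counting accepting paths from 4 by length: 1 of length 1, 2 of length 2. Total 3.

3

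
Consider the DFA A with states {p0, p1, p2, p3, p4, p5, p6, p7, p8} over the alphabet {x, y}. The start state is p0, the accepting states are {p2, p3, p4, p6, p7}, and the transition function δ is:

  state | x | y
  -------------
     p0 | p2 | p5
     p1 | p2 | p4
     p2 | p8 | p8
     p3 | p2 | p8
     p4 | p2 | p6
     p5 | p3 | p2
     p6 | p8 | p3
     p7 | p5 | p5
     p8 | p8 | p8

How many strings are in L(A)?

4

The useful subgraph on states {p0, p2, p3, p5} is acyclic, so L(A) is finite; the longest accepting path visits 4 useful states, giving maximum string length 3.
Counting accepting paths from p0 by length: 1 of length 1, 2 of length 2, 1 of length 3. Total 4.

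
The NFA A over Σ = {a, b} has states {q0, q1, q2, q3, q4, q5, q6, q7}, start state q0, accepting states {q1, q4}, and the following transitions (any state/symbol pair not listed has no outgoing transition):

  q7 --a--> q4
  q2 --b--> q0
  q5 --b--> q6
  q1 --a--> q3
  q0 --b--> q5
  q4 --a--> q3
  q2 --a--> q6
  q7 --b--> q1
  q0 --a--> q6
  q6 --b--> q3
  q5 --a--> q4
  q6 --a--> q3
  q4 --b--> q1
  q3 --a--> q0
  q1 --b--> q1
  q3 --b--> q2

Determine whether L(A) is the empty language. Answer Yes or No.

No

The string ba is accepted: the run q0 → q5 → q4 ends in the accepting state q4.
Since at least one string is accepted, L(A) is not empty.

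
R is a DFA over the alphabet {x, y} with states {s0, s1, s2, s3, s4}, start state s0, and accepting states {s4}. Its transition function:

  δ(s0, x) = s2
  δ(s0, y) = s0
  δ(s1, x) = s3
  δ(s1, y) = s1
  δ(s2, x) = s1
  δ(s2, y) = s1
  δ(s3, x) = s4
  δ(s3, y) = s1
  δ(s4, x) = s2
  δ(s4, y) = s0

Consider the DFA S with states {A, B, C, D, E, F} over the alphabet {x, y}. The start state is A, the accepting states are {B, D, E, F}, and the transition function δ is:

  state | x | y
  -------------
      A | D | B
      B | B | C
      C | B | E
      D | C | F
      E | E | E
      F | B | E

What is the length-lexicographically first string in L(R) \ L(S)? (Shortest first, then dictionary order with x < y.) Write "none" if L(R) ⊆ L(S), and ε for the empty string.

Exploring the product automaton R × S from the start pair (s0, A), following both machines on each input symbol, reaches 15 state pairs: (s0, A), (s2, D), (s0, B), (s1, C), (s1, F), (s2, B), (s0, C), (s3, B), (s1, E), (s1, B), (s0, E), (s4, B), (s3, E), (s2, E), (s4, E).
R accepts in {s4} and S accepts in {B, D, E, F}. The reachable pairs whose R-component is accepting are (s4, B), (s4, E); in each of them the S-component is accepting too, so the product for L(R) \ L(S) (R-component accepting, S-component rejecting) has no reachable accepting pair and the difference is empty.
So every string accepted by R is also accepted by S: L(R) \ L(S) = ∅ and there is no such string.

none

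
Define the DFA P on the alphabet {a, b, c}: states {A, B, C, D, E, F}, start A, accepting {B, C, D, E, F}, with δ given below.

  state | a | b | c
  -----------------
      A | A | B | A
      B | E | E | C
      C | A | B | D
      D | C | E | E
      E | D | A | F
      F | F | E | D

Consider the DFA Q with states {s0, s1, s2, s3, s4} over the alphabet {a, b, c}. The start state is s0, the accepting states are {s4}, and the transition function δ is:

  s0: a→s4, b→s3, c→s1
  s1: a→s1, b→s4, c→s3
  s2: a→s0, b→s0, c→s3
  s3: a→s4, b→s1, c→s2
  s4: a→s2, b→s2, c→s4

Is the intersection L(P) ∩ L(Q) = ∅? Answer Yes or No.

The string ba is accepted by both P and Q.
Hence L(P) ∩ L(Q) ≠ ∅.

No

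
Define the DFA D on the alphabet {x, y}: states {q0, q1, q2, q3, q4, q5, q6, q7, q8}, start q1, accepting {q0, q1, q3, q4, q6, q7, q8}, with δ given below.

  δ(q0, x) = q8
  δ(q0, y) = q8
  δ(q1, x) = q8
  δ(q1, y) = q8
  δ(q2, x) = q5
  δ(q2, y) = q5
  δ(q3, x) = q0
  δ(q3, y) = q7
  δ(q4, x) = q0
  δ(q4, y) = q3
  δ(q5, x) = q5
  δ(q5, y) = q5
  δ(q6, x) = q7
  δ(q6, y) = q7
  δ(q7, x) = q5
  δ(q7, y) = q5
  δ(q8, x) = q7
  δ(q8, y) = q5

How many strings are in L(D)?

The useful subgraph on states {q1, q7, q8} is acyclic, so L(D) is finite; the longest accepting path visits 3 useful states, giving maximum string length 2.
Counting accepting paths from q1 by length: 1 of length 0, 2 of length 1, 2 of length 2. Total 5.

5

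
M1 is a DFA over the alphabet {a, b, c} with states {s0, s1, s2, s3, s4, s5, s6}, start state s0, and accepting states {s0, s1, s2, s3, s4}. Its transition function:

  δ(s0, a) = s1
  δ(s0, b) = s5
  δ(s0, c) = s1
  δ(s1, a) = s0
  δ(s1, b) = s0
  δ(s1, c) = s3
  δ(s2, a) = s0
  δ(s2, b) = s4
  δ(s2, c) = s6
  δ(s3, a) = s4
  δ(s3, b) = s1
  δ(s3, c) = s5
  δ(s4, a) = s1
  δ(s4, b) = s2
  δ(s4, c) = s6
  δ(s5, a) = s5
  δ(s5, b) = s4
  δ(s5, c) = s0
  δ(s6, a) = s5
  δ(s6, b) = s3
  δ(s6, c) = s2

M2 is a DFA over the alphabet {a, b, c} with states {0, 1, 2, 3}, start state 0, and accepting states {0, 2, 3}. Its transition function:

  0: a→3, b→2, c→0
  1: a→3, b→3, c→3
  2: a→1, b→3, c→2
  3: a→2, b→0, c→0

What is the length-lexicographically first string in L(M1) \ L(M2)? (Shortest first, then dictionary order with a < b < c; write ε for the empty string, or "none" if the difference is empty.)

The string aaa is accepted by M1 but not by M2.
No shorter string lies in the difference, and aaa is the lexicographically first length-3 string in L(M1) \ L(M2).

aaa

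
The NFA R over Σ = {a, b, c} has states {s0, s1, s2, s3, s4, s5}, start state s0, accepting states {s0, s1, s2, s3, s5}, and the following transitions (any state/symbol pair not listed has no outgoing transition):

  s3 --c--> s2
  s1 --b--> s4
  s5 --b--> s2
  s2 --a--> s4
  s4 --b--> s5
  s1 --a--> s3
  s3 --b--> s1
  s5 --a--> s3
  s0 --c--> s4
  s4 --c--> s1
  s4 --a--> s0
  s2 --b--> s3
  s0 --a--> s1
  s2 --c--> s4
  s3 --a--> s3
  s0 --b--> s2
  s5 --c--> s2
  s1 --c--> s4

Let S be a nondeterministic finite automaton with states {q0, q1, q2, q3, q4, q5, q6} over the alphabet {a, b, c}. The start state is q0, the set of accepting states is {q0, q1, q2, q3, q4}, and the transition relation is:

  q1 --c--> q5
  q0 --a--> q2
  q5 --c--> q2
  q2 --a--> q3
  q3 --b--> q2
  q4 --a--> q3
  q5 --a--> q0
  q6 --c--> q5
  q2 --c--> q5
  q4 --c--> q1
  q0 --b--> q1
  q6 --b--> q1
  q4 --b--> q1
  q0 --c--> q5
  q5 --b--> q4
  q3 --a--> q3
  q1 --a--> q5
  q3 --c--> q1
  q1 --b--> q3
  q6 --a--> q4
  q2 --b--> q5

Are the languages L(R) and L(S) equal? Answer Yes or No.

Yes

Exploring the product automaton R × S from the start pair (s0, q0), following both machines on each input symbol, reaches 6 state pairs: (s0, q0), (s1, q2), (s2, q1), (s4, q5), (s3, q3), (s5, q4).
R accepts in {s0, s1, s2, s3, s5} and S accepts in {q0, q1, q2, q3, q4}. In every reachable pair the two components are either both accepting — (s0, q0), (s1, q2), (s2, q1), (s3, q3), (s5, q4) — or both non-accepting, so no string is accepted by exactly one of the machines: L(R) \ L(S) and L(S) \ L(R) are both empty.
Hence every string is accepted by R iff it is accepted by S, and the two languages coincide.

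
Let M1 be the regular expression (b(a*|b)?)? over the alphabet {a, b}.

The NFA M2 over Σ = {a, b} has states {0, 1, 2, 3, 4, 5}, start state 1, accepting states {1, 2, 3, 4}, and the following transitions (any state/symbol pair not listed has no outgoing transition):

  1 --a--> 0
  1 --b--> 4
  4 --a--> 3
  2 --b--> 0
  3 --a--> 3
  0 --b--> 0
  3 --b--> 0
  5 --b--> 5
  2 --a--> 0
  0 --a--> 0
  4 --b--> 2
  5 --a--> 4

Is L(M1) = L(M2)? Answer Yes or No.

Converting the expression M1 to a DFA (subset construction, then merging equivalent states) gives the minimal DFA with states {r0, r1, r2, r3, r4}, start state r0, accepting states {r0, r2, r3, r4} and transitions r0: a→r1, b→r2; r1: a→r1, b→r1; r2: a→r3, b→r4; r3: a→r3, b→r1; r4: a→r1, b→r1.
Exploring the product automaton M1 × M2 from the start pair (r0, 1), following both machines on each input symbol, reaches 5 state pairs: (r0, 1), (r1, 0), (r2, 4), (r3, 3), (r4, 2).
M1 accepts in {r0, r2, r3, r4} and M2 accepts in {1, 2, 3, 4}. In every reachable pair the two components are either both accepting — (r0, 1), (r2, 4), (r3, 3), (r4, 2) — or both non-accepting, so no string is accepted by exactly one of the machines: L(M1) \ L(M2) and L(M2) \ L(M1) are both empty.
Hence every string is accepted by M1 iff it is accepted by M2, and the two languages coincide.

Yes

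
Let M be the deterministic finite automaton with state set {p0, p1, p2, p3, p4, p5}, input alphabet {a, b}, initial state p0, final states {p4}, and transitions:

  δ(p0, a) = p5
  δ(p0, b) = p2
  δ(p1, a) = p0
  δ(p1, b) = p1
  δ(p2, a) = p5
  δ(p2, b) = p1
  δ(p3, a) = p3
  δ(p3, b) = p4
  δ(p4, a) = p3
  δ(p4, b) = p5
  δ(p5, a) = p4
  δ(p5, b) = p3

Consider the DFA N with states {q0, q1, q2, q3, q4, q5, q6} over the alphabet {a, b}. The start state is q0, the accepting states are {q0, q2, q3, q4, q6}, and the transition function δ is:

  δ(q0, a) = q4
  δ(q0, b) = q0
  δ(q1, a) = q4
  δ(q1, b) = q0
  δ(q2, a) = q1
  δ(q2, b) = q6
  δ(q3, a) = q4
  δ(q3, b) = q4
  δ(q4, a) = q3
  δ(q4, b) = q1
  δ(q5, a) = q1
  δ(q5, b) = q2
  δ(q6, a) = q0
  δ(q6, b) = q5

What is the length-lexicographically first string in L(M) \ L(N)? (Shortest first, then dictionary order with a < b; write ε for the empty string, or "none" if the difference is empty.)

aaab

The string aaab is accepted by M but not by N.
No shorter string lies in the difference, and aaab is the lexicographically first length-4 string in L(M) \ L(N).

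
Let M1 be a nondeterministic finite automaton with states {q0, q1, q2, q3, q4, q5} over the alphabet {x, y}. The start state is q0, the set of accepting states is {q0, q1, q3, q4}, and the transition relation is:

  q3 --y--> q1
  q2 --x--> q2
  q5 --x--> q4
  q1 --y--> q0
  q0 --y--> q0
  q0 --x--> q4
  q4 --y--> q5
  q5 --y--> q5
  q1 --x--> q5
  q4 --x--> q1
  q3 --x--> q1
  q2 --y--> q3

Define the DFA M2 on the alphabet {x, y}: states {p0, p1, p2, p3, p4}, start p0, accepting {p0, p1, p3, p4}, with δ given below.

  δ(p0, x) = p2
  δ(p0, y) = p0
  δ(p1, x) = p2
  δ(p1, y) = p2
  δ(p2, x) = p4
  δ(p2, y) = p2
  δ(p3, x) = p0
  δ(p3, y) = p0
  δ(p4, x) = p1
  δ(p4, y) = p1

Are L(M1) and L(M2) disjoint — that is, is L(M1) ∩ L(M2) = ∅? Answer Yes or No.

The empty string ε is accepted by both M1 and M2.
Hence L(M1) ∩ L(M2) ≠ ∅.

No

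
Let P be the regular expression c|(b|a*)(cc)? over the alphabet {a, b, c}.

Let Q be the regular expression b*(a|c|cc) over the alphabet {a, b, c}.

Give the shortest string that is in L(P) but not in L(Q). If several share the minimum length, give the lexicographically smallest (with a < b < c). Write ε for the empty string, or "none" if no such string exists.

The empty string ε is accepted by P but not by Q.
Since ε is the unique shortest string, it is the required witness.

ε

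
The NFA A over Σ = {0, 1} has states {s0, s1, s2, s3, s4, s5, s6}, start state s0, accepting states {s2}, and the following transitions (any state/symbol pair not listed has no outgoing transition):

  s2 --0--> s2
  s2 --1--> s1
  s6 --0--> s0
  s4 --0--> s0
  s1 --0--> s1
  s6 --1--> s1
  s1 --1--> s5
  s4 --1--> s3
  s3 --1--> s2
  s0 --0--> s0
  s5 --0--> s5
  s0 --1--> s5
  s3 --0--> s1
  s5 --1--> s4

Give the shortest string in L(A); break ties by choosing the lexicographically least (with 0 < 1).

A breadth-first search from s0 reaches an accepting state first via the path s0 → s5 → s4 → s3 → s2 on input 1111.
No string of length < 4 is accepted (BFS exhausts all shorter strings without reaching an accepting state), and 1111 is the lexicographically least accepting string of length 4.

1111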